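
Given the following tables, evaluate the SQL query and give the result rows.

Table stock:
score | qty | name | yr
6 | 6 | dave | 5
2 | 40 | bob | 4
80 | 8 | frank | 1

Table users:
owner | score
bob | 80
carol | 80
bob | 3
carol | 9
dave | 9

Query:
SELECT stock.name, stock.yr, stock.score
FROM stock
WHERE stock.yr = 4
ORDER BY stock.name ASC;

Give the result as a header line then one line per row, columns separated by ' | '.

== RESULT ==
stock.name | stock.yr | stock.score
bob | 4 | 2

Derivation:
After WHERE (1 rows):
stock.score | stock.qty | stock.name | stock.yr
2 | 40 | bob | 4
After SELECT (1 rows):
stock.name | stock.yr | stock.score
bob | 4 | 2
After ORDER BY (1 rows):
stock.name | stock.yr | stock.score
bob | 4 | 2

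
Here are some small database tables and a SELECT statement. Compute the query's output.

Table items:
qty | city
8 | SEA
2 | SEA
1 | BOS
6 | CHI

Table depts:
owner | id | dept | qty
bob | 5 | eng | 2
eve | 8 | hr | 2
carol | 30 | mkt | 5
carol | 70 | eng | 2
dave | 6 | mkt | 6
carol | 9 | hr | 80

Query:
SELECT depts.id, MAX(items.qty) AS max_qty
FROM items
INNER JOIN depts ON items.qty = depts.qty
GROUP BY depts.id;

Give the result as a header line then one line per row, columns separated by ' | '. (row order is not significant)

After JOIN depts (4 rows):
items.qty | items.city | depts.owner | depts.id | depts.dept | depts.qty
2 | SEA | bob | 5 | eng | 2
2 | SEA | eve | 8 | hr | 2
2 | SEA | carol | 70 | eng | 2
6 | CHI | dave | 6 | mkt | 6
After GROUP BY (4 rows):
depts.id | max_qty
5 | 2
8 | 2
70 | 2
6 | 6

== RESULT ==
depts.id | max_qty
5 | 2
8 | 2
70 | 2
6 | 6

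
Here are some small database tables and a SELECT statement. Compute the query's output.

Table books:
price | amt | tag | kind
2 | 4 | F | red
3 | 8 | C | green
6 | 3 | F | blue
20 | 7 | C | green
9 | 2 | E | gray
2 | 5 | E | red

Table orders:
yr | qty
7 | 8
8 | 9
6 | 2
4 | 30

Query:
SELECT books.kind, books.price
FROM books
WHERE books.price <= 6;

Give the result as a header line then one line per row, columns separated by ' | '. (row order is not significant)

== RESULT ==
books.kind | books.price
red | 2
green | 3
blue | 6
red | 2

Derivation:
After WHERE (4 rows):
books.price | books.amt | books.tag | books.kind
2 | 4 | F | red
3 | 8 | C | green
6 | 3 | F | blue
2 | 5 | E | red
After SELECT (4 rows):
books.kind | books.price
red | 2
green | 3
blue | 6
red | 2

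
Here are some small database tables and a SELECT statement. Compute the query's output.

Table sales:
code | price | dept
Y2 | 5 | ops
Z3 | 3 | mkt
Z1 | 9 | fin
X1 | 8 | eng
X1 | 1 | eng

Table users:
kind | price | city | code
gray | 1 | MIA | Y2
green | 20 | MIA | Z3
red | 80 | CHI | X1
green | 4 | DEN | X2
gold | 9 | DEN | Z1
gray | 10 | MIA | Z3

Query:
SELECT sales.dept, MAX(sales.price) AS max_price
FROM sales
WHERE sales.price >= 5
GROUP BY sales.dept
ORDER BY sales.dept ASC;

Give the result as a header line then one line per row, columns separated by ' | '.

After WHERE (3 rows):
sales.code | sales.price | sales.dept
Y2 | 5 | ops
Z1 | 9 | fin
X1 | 8 | eng
After GROUP BY (3 rows):
sales.dept | max_price
ops | 5
fin | 9
eng | 8
After ORDER BY (3 rows):
sales.dept | max_price
eng | 8
fin | 9
ops | 5

== RESULT ==
sales.dept | max_price
eng | 8
fin | 9
ops | 5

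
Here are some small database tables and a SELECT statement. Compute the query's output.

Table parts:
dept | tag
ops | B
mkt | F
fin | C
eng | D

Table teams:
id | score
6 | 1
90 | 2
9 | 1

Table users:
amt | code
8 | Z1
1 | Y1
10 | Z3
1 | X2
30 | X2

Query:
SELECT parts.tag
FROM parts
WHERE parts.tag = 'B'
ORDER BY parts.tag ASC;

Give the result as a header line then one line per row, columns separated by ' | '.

After WHERE (1 rows):
parts.dept | parts.tag
ops | B
After SELECT (1 rows):
parts.tag
B
After ORDER BY (1 rows):
parts.tag
B

== RESULT ==
parts.tag
B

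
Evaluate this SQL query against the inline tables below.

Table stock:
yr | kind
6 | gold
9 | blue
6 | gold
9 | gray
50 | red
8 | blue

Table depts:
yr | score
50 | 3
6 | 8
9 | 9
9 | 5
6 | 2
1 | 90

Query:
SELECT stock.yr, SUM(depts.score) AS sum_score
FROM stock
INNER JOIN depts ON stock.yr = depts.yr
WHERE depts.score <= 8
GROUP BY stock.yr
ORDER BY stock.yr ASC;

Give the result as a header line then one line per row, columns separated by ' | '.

After JOIN depts (9 rows):
stock.yr | stock.kind | depts.yr | depts.score
6 | gold | 6 | 8
6 | gold | 6 | 2
9 | blue | 9 | 9
9 | blue | 9 | 5
6 | gold | 6 | 8
6 | gold | 6 | 2
9 | gray | 9 | 9
9 | gray | 9 | 5
50 | red | 50 | 3
After WHERE (7 rows):
stock.yr | stock.kind | depts.yr | depts.score
6 | gold | 6 | 8
6 | gold | 6 | 2
9 | blue | 9 | 5
6 | gold | 6 | 8
6 | gold | 6 | 2
9 | gray | 9 | 5
50 | red | 50 | 3
After GROUP BY (3 rows):
stock.yr | sum_score
6 | 20
9 | 10
50 | 3
After ORDER BY (3 rows):
stock.yr | sum_score
6 | 20
9 | 10
50 | 3

== RESULT ==
stock.yr | sum_score
6 | 20
9 | 10
50 | 3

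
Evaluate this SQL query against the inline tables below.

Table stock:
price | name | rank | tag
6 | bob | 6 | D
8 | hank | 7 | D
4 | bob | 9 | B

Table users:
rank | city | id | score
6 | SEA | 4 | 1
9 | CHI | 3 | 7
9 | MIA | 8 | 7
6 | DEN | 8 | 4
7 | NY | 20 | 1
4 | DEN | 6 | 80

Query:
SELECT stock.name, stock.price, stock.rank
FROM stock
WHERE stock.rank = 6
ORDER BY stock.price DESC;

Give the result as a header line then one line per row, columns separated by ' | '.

After WHERE (1 rows):
stock.price | stock.name | stock.rank | stock.tag
6 | bob | 6 | D
After SELECT (1 rows):
stock.name | stock.price | stock.rank
bob | 6 | 6
After ORDER BY (1 rows):
stock.name | stock.price | stock.rank
bob | 6 | 6

== RESULT ==
stock.name | stock.price | stock.rank
bob | 6 | 6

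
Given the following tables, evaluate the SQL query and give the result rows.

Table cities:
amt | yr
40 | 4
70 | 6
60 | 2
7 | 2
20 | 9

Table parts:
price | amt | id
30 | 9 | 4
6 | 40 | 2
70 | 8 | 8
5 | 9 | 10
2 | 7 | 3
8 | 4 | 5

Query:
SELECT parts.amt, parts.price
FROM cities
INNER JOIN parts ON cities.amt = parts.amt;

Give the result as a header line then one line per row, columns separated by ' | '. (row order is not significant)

== RESULT ==
parts.amt | parts.price
40 | 6
7 | 2

Derivation:
After JOIN parts (2 rows):
cities.amt | cities.yr | parts.price | parts.amt | parts.id
40 | 4 | 6 | 40 | 2
7 | 2 | 2 | 7 | 3
After SELECT (2 rows):
parts.amt | parts.price
40 | 6
7 | 2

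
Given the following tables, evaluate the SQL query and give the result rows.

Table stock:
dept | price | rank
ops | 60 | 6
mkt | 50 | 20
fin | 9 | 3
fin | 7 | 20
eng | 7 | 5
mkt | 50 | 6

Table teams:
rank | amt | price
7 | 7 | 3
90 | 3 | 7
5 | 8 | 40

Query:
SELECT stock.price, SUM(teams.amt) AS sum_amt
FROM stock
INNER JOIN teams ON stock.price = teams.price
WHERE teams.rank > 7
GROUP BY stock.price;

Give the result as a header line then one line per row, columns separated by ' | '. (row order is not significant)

== RESULT ==
stock.price | sum_amt
7 | 6

Derivation:
After JOIN teams (2 rows):
stock.dept | stock.price | stock.rank | teams.rank | teams.amt | teams.price
fin | 7 | 20 | 90 | 3 | 7
eng | 7 | 5 | 90 | 3 | 7
After WHERE (2 rows):
stock.dept | stock.price | stock.rank | teams.rank | teams.amt | teams.price
fin | 7 | 20 | 90 | 3 | 7
eng | 7 | 5 | 90 | 3 | 7
After GROUP BY (1 rows):
stock.price | sum_amt
7 | 6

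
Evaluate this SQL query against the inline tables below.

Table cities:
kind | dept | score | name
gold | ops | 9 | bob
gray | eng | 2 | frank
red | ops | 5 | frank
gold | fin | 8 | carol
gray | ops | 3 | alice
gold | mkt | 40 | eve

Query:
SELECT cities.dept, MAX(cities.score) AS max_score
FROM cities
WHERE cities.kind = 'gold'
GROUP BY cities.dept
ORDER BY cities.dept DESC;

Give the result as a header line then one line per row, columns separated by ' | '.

== RESULT ==
cities.dept | max_score
ops | 9
mkt | 40
fin | 8

Derivation:
After WHERE (3 rows):
cities.kind | cities.dept | cities.score | cities.name
gold | ops | 9 | bob
gold | fin | 8 | carol
gold | mkt | 40 | eve
After GROUP BY (3 rows):
cities.dept | max_score
ops | 9
fin | 8
mkt | 40
After ORDER BY (3 rows):
cities.dept | max_score
ops | 9
mkt | 40
fin | 8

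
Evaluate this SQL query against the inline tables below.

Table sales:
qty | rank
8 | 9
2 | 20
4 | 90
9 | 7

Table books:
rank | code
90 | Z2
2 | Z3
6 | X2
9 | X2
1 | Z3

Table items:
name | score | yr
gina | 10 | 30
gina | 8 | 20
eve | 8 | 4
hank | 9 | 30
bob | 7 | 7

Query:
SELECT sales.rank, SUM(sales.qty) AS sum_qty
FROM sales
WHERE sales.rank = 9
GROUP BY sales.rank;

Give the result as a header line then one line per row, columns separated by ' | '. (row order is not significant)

After WHERE (1 rows):
sales.qty | sales.rank
8 | 9
After GROUP BY (1 rows):
sales.rank | sum_qty
9 | 8

== RESULT ==
sales.rank | sum_qty
9 | 8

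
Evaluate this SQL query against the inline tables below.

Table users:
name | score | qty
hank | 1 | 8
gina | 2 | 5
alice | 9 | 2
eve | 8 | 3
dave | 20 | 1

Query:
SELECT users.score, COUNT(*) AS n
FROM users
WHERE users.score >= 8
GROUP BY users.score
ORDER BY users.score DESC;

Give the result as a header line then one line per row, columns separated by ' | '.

After WHERE (3 rows):
users.name | users.score | users.qty
alice | 9 | 2
eve | 8 | 3
dave | 20 | 1
After GROUP BY (3 rows):
users.score | n
9 | 1
8 | 1
20 | 1
After ORDER BY (3 rows):
users.score | n
20 | 1
9 | 1
8 | 1

== RESULT ==
users.score | n
20 | 1
9 | 1
8 | 1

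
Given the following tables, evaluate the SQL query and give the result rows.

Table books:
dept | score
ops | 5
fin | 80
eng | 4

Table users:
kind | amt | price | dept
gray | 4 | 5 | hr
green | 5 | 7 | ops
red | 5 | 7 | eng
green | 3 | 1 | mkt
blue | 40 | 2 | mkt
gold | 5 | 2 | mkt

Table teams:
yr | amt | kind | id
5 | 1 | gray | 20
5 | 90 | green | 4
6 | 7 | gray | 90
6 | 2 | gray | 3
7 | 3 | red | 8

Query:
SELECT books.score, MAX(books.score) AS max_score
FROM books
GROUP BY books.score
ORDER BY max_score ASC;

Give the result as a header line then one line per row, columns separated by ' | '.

== RESULT ==
books.score | max_score
4 | 4
5 | 5
80 | 80

Derivation:
After GROUP BY (3 rows):
books.score | max_score
5 | 5
80 | 80
4 | 4
After ORDER BY (3 rows):
books.score | max_score
4 | 4
5 | 5
80 | 80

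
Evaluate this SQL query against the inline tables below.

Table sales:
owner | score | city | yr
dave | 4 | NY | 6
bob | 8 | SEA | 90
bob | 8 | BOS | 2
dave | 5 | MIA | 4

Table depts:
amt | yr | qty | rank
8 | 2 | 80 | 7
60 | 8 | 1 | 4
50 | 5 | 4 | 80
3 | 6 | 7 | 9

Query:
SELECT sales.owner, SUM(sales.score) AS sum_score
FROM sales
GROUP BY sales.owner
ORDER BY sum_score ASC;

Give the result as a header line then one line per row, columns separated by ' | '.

After GROUP BY (2 rows):
sales.owner | sum_score
dave | 9
bob | 16
After ORDER BY (2 rows):
sales.owner | sum_score
dave | 9
bob | 16

== RESULT ==
sales.owner | sum_score
dave | 9
bob | 16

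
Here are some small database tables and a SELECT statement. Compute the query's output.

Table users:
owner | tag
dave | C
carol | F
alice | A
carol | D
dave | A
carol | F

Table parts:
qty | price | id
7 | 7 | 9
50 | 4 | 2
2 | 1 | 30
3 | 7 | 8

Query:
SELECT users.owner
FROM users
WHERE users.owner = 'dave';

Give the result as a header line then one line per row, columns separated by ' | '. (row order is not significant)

After WHERE (2 rows):
users.owner | users.tag
dave | C
dave | A
After SELECT (2 rows):
users.owner
dave
dave

== RESULT ==
users.owner
dave
dave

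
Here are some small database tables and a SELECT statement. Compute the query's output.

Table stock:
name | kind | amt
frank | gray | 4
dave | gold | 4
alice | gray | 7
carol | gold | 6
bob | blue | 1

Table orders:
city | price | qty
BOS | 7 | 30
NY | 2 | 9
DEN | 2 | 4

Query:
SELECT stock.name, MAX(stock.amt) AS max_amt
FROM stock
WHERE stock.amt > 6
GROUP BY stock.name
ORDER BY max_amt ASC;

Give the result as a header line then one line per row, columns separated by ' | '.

After WHERE (1 rows):
stock.name | stock.kind | stock.amt
alice | gray | 7
After GROUP BY (1 rows):
stock.name | max_amt
alice | 7
After ORDER BY (1 rows):
stock.name | max_amt
alice | 7

== RESULT ==
stock.name | max_amt
alice | 7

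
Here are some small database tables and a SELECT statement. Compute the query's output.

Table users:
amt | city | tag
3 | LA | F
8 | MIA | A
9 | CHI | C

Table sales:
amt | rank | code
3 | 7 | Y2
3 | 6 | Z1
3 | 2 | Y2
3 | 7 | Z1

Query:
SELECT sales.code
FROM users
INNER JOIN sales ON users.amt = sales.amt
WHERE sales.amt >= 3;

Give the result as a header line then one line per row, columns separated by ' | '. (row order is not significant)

After JOIN sales (4 rows):
users.amt | users.city | users.tag | sales.amt | sales.rank | sales.code
3 | LA | F | 3 | 7 | Y2
3 | LA | F | 3 | 6 | Z1
3 | LA | F | 3 | 2 | Y2
3 | LA | F | 3 | 7 | Z1
After WHERE (4 rows):
users.amt | users.city | users.tag | sales.amt | sales.rank | sales.code
3 | LA | F | 3 | 7 | Y2
3 | LA | F | 3 | 6 | Z1
3 | LA | F | 3 | 2 | Y2
3 | LA | F | 3 | 7 | Z1
After SELECT (4 rows):
sales.code
Y2
Z1
Y2
Z1

== RESULT ==
sales.code
Y2
Z1
Y2
Z1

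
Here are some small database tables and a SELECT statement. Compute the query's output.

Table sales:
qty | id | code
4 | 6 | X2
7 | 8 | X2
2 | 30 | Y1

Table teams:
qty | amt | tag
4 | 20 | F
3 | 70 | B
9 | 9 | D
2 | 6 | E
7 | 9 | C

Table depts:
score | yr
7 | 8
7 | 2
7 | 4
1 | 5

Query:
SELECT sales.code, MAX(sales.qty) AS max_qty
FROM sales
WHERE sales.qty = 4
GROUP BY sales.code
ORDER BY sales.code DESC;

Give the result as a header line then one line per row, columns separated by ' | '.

After WHERE (1 rows):
sales.qty | sales.id | sales.code
4 | 6 | X2
After GROUP BY (1 rows):
sales.code | max_qty
X2 | 4
After ORDER BY (1 rows):
sales.code | max_qty
X2 | 4

== RESULT ==
sales.code | max_qty
X2 | 4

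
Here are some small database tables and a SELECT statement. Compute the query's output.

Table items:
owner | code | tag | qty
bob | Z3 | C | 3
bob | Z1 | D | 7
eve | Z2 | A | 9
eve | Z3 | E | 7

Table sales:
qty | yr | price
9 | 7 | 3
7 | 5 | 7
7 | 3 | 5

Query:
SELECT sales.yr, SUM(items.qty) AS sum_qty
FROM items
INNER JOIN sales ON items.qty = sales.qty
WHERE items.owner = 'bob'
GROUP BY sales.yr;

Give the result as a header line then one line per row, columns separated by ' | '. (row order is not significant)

== RESULT ==
sales.yr | sum_qty
5 | 7
3 | 7

Derivation:
After JOIN sales (5 rows):
items.owner | items.code | items.tag | items.qty | sales.qty | sales.yr | sales.price
bob | Z1 | D | 7 | 7 | 5 | 7
bob | Z1 | D | 7 | 7 | 3 | 5
eve | Z2 | A | 9 | 9 | 7 | 3
eve | Z3 | E | 7 | 7 | 5 | 7
eve | Z3 | E | 7 | 7 | 3 | 5
After WHERE (2 rows):
items.owner | items.code | items.tag | items.qty | sales.qty | sales.yr | sales.price
bob | Z1 | D | 7 | 7 | 5 | 7
bob | Z1 | D | 7 | 7 | 3 | 5
After GROUP BY (2 rows):
sales.yr | sum_qty
5 | 7
3 | 7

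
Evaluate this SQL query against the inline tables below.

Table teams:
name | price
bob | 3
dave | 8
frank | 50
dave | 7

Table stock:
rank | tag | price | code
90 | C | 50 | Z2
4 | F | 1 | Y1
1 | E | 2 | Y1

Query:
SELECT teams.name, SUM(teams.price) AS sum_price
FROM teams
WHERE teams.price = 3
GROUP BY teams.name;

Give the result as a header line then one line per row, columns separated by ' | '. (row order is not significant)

After WHERE (1 rows):
teams.name | teams.price
bob | 3
After GROUP BY (1 rows):
teams.name | sum_price
bob | 3

== RESULT ==
teams.name | sum_price
bob | 3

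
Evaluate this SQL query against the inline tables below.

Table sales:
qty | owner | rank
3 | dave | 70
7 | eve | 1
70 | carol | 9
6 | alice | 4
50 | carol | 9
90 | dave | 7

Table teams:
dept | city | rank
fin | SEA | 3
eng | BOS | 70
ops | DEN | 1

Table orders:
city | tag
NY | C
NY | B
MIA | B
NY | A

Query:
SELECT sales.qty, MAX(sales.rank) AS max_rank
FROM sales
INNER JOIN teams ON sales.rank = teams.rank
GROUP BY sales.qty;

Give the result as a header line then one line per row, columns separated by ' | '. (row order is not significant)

After JOIN teams (2 rows):
sales.qty | sales.owner | sales.rank | teams.dept | teams.city | teams.rank
3 | dave | 70 | eng | BOS | 70
7 | eve | 1 | ops | DEN | 1
After GROUP BY (2 rows):
sales.qty | max_rank
3 | 70
7 | 1

== RESULT ==
sales.qty | max_rank
3 | 70
7 | 1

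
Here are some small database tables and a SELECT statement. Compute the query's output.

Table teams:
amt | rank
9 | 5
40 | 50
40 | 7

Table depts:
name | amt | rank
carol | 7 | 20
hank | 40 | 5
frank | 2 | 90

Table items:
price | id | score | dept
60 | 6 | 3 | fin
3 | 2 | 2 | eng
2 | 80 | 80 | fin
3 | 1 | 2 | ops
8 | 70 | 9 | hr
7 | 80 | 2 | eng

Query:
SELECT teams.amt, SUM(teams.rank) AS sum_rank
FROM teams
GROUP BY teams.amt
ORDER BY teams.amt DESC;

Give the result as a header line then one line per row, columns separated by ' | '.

== RESULT ==
teams.amt | sum_rank
40 | 57
9 | 5

Derivation:
After GROUP BY (2 rows):
teams.amt | sum_rank
9 | 5
40 | 57
After ORDER BY (2 rows):
teams.amt | sum_rank
40 | 57
9 | 5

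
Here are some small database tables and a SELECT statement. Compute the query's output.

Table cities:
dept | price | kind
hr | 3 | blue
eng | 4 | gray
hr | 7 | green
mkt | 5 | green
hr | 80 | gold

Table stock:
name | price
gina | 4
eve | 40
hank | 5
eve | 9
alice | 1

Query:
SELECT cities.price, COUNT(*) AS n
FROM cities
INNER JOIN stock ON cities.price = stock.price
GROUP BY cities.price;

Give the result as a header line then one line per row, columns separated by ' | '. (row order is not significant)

After JOIN stock (2 rows):
cities.dept | cities.price | cities.kind | stock.name | stock.price
eng | 4 | gray | gina | 4
mkt | 5 | green | hank | 5
After GROUP BY (2 rows):
cities.price | n
4 | 1
5 | 1

== RESULT ==
cities.price | n
4 | 1
5 | 1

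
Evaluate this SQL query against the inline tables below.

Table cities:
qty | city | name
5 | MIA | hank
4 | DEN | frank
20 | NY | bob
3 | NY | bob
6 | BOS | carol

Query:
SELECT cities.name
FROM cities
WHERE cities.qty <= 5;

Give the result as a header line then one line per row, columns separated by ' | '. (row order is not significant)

== RESULT ==
cities.name
hank
frank
bob

Derivation:
After WHERE (3 rows):
cities.qty | cities.city | cities.name
5 | MIA | hank
4 | DEN | frank
3 | NY | bob
After SELECT (3 rows):
cities.name
hank
frank
bob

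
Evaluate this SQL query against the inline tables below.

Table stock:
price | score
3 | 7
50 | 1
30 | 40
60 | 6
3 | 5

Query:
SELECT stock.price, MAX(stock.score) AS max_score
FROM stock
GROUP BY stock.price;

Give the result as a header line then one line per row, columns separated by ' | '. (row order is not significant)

== RESULT ==
stock.price | max_score
3 | 7
50 | 1
30 | 40
60 | 6

Derivation:
After GROUP BY (4 rows):
stock.price | max_score
3 | 7
50 | 1
30 | 40
60 | 6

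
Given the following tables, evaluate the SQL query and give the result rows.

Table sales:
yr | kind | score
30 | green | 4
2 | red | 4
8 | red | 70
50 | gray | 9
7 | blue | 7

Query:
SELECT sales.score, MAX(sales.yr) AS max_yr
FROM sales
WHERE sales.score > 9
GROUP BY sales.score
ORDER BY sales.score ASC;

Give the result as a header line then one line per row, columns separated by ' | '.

After WHERE (1 rows):
sales.yr | sales.kind | sales.score
8 | red | 70
After GROUP BY (1 rows):
sales.score | max_yr
70 | 8
After ORDER BY (1 rows):
sales.score | max_yr
70 | 8

== RESULT ==
sales.score | max_yr
70 | 8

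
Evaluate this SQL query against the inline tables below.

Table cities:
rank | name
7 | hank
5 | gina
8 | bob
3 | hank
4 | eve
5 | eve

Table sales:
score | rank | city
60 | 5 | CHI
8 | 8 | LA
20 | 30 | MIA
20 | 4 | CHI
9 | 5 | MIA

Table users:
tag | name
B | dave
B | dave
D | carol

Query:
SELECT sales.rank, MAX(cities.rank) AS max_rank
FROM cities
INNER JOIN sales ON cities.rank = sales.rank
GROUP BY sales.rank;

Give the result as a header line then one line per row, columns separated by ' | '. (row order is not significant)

After JOIN sales (6 rows):
cities.rank | cities.name | sales.score | sales.rank | sales.city
5 | gina | 60 | 5 | CHI
5 | gina | 9 | 5 | MIA
8 | bob | 8 | 8 | LA
4 | eve | 20 | 4 | CHI
5 | eve | 60 | 5 | CHI
5 | eve | 9 | 5 | MIA
After GROUP BY (3 rows):
sales.rank | max_rank
5 | 5
8 | 8
4 | 4

== RESULT ==
sales.rank | max_rank
5 | 5
8 | 8
4 | 4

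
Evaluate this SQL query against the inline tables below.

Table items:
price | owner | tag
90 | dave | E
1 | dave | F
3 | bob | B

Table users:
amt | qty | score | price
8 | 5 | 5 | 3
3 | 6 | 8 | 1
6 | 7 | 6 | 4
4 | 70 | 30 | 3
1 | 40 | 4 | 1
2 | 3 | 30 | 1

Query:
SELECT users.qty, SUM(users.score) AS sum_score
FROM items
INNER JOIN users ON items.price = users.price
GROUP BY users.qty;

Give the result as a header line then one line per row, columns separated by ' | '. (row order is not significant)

== RESULT ==
users.qty | sum_score
6 | 8
40 | 4
3 | 30
5 | 5
70 | 30

Derivation:
After JOIN users (5 rows):
items.price | items.owner | items.tag | users.amt | users.qty | users.score | users.price
1 | dave | F | 3 | 6 | 8 | 1
1 | dave | F | 1 | 40 | 4 | 1
1 | dave | F | 2 | 3 | 30 | 1
3 | bob | B | 8 | 5 | 5 | 3
3 | bob | B | 4 | 70 | 30 | 3
After GROUP BY (5 rows):
users.qty | sum_score
6 | 8
40 | 4
3 | 30
5 | 5
70 | 30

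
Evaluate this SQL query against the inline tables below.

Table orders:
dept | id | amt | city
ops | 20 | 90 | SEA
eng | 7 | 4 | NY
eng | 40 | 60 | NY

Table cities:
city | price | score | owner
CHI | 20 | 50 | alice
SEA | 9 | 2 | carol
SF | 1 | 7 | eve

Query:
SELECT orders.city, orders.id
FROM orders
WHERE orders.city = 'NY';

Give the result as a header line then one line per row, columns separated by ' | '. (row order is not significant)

After WHERE (2 rows):
orders.dept | orders.id | orders.amt | orders.city
eng | 7 | 4 | NY
eng | 40 | 60 | NY
After SELECT (2 rows):
orders.city | orders.id
NY | 7
NY | 40

== RESULT ==
orders.city | orders.id
NY | 7
NY | 40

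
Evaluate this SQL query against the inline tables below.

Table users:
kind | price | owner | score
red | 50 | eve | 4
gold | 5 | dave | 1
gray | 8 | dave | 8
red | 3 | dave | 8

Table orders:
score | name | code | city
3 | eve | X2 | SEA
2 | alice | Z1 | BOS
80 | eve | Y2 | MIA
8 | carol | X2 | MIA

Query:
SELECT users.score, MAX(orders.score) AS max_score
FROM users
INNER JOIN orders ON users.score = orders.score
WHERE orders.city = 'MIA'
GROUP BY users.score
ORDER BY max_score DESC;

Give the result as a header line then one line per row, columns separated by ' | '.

After JOIN orders (2 rows):
users.kind | users.price | users.owner | users.score | orders.score | orders.name | orders.code | orders.city
gray | 8 | dave | 8 | 8 | carol | X2 | MIA
red | 3 | dave | 8 | 8 | carol | X2 | MIA
After WHERE (2 rows):
users.kind | users.price | users.owner | users.score | orders.score | orders.name | orders.code | orders.city
gray | 8 | dave | 8 | 8 | carol | X2 | MIA
red | 3 | dave | 8 | 8 | carol | X2 | MIA
After GROUP BY (1 rows):
users.score | max_score
8 | 8
After ORDER BY (1 rows):
users.score | max_score
8 | 8

== RESULT ==
users.score | max_score
8 | 8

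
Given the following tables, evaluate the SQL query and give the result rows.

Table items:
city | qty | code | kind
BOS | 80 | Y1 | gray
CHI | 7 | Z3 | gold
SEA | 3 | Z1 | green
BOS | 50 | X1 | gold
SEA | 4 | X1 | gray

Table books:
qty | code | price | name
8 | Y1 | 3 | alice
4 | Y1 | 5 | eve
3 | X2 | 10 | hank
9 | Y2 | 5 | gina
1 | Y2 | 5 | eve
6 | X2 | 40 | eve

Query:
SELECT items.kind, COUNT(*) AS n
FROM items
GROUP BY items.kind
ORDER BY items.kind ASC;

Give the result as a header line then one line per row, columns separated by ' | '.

== RESULT ==
items.kind | n
gold | 2
gray | 2
green | 1

Derivation:
After GROUP BY (3 rows):
items.kind | n
gray | 2
gold | 2
green | 1
After ORDER BY (3 rows):
items.kind | n
gold | 2
gray | 2
green | 1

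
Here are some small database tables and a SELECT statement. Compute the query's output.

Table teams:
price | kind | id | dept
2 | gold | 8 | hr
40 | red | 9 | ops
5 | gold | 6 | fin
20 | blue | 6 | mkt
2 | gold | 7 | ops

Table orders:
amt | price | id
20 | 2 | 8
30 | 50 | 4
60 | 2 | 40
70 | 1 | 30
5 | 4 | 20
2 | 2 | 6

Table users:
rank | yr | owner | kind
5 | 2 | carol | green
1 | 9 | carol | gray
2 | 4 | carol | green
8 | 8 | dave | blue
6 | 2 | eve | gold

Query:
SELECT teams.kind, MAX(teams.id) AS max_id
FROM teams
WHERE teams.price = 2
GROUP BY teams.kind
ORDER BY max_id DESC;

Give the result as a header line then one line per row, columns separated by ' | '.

After WHERE (2 rows):
teams.price | teams.kind | teams.id | teams.dept
2 | gold | 8 | hr
2 | gold | 7 | ops
After GROUP BY (1 rows):
teams.kind | max_id
gold | 8
After ORDER BY (1 rows):
teams.kind | max_id
gold | 8

== RESULT ==
teams.kind | max_id
gold | 8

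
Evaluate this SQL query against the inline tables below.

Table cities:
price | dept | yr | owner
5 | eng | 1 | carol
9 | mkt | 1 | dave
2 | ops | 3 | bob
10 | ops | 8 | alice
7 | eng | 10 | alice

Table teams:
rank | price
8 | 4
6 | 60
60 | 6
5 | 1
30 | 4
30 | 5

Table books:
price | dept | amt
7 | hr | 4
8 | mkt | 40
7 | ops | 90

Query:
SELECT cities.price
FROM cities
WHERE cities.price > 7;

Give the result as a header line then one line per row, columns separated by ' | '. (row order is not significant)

== RESULT ==
cities.price
9
10

Derivation:
After WHERE (2 rows):
cities.price | cities.dept | cities.yr | cities.owner
9 | mkt | 1 | dave
10 | ops | 8 | alice
After SELECT (2 rows):
cities.price
9
10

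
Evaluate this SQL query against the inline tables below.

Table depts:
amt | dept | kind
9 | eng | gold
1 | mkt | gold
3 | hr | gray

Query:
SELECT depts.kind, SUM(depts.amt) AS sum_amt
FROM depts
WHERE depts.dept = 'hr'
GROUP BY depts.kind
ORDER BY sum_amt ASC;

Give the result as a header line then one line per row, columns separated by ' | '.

== RESULT ==
depts.kind | sum_amt
gray | 3

Derivation:
After WHERE (1 rows):
depts.amt | depts.dept | depts.kind
3 | hr | gray
After GROUP BY (1 rows):
depts.kind | sum_amt
gray | 3
After ORDER BY (1 rows):
depts.kind | sum_amt
gray | 3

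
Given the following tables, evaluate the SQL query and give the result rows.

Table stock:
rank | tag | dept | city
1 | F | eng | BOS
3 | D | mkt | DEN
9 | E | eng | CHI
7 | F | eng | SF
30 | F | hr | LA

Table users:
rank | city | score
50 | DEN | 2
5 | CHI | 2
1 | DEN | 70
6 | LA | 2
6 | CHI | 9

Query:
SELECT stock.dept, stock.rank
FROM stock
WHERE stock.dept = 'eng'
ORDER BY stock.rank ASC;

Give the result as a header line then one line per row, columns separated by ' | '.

After WHERE (3 rows):
stock.rank | stock.tag | stock.dept | stock.city
1 | F | eng | BOS
9 | E | eng | CHI
7 | F | eng | SF
After SELECT (3 rows):
stock.dept | stock.rank
eng | 1
eng | 9
eng | 7
After ORDER BY (3 rows):
stock.dept | stock.rank
eng | 1
eng | 7
eng | 9

== RESULT ==
stock.dept | stock.rank
eng | 1
eng | 7
eng | 9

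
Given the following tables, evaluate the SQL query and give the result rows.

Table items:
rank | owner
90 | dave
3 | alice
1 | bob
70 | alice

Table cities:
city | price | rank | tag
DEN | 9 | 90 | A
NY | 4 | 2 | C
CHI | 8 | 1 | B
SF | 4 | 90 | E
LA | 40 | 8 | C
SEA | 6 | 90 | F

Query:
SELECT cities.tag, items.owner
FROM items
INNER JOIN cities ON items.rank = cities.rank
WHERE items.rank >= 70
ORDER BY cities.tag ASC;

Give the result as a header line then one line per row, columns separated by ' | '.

After JOIN cities (4 rows):
items.rank | items.owner | cities.city | cities.price | cities.rank | cities.tag
90 | dave | DEN | 9 | 90 | A
90 | dave | SF | 4 | 90 | E
90 | dave | SEA | 6 | 90 | F
1 | bob | CHI | 8 | 1 | B
After WHERE (3 rows):
items.rank | items.owner | cities.city | cities.price | cities.rank | cities.tag
90 | dave | DEN | 9 | 90 | A
90 | dave | SF | 4 | 90 | E
90 | dave | SEA | 6 | 90 | F
After SELECT (3 rows):
cities.tag | items.owner
A | dave
E | dave
F | dave
After ORDER BY (3 rows):
cities.tag | items.owner
A | dave
E | dave
F | dave

== RESULT ==
cities.tag | items.owner
A | dave
E | dave
F | dave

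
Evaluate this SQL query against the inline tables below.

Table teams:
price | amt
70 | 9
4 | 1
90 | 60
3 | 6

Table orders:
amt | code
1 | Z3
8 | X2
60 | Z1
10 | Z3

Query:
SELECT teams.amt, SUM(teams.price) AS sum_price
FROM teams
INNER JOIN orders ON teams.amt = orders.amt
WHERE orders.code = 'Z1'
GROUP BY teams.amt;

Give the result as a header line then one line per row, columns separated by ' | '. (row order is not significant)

After JOIN orders (2 rows):
teams.price | teams.amt | orders.amt | orders.code
4 | 1 | 1 | Z3
90 | 60 | 60 | Z1
After WHERE (1 rows):
teams.price | teams.amt | orders.amt | orders.code
90 | 60 | 60 | Z1
After GROUP BY (1 rows):
teams.amt | sum_price
60 | 90

== RESULT ==
teams.amt | sum_price
60 | 90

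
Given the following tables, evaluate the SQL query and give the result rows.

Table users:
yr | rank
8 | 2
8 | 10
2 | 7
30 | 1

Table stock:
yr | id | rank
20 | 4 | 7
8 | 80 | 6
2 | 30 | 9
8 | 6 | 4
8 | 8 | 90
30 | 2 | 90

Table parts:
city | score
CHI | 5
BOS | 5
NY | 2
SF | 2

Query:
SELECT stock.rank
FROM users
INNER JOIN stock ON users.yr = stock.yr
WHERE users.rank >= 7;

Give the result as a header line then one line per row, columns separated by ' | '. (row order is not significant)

== RESULT ==
stock.rank
6
4
90
9

Derivation:
After JOIN stock (8 rows):
users.yr | users.rank | stock.yr | stock.id | stock.rank
8 | 2 | 8 | 80 | 6
8 | 2 | 8 | 6 | 4
8 | 2 | 8 | 8 | 90
8 | 10 | 8 | 80 | 6
8 | 10 | 8 | 6 | 4
8 | 10 | 8 | 8 | 90
2 | 7 | 2 | 30 | 9
30 | 1 | 30 | 2 | 90
After WHERE (4 rows):
users.yr | users.rank | stock.yr | stock.id | stock.rank
8 | 10 | 8 | 80 | 6
8 | 10 | 8 | 6 | 4
8 | 10 | 8 | 8 | 90
2 | 7 | 2 | 30 | 9
After SELECT (4 rows):
stock.rank
6
4
90
9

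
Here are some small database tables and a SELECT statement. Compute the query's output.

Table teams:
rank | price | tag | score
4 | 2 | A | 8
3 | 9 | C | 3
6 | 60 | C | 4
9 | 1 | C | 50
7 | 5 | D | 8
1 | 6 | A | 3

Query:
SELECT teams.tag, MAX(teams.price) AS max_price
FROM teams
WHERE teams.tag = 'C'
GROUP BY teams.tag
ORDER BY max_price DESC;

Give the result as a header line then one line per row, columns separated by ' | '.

== RESULT ==
teams.tag | max_price
C | 60

Derivation:
After WHERE (3 rows):
teams.rank | teams.price | teams.tag | teams.score
3 | 9 | C | 3
6 | 60 | C | 4
9 | 1 | C | 50
After GROUP BY (1 rows):
teams.tag | max_price
C | 60
After ORDER BY (1 rows):
teams.tag | max_price
C | 60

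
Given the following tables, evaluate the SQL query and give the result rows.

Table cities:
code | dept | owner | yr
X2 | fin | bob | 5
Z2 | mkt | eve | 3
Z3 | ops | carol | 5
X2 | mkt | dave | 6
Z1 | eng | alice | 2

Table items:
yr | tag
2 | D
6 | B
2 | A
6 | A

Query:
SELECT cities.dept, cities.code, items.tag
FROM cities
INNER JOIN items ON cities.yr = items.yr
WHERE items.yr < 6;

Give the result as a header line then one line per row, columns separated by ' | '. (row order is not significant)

== RESULT ==
cities.dept | cities.code | items.tag
eng | Z1 | D
eng | Z1 | A

Derivation:
After JOIN items (4 rows):
cities.code | cities.dept | cities.owner | cities.yr | items.yr | items.tag
X2 | mkt | dave | 6 | 6 | B
X2 | mkt | dave | 6 | 6 | A
Z1 | eng | alice | 2 | 2 | D
Z1 | eng | alice | 2 | 2 | A
After WHERE (2 rows):
cities.code | cities.dept | cities.owner | cities.yr | items.yr | items.tag
Z1 | eng | alice | 2 | 2 | D
Z1 | eng | alice | 2 | 2 | A
After SELECT (2 rows):
cities.dept | cities.code | items.tag
eng | Z1 | D
eng | Z1 | A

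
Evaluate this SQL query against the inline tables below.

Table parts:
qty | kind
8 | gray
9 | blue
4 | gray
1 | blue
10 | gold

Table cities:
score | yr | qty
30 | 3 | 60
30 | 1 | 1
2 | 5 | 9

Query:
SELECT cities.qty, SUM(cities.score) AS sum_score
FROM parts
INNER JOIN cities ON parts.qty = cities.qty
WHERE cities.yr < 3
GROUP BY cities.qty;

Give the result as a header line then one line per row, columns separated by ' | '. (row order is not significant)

== RESULT ==
cities.qty | sum_score
1 | 30

Derivation:
After JOIN cities (2 rows):
parts.qty | parts.kind | cities.score | cities.yr | cities.qty
9 | blue | 2 | 5 | 9
1 | blue | 30 | 1 | 1
After WHERE (1 rows):
parts.qty | parts.kind | cities.score | cities.yr | cities.qty
1 | blue | 30 | 1 | 1
After GROUP BY (1 rows):
cities.qty | sum_score
1 | 30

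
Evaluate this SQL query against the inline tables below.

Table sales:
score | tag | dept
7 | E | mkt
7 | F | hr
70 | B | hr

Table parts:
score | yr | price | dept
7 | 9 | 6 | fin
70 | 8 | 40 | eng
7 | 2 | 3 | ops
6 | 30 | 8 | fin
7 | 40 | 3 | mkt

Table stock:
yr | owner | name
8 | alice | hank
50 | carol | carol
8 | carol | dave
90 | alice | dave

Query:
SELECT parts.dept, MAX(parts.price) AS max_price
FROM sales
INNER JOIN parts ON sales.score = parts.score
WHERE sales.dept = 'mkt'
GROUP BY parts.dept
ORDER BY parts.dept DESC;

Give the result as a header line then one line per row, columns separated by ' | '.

== RESULT ==
parts.dept | max_price
ops | 3
mkt | 3
fin | 6

Derivation:
After JOIN parts (7 rows):
sales.score | sales.tag | sales.dept | parts.score | parts.yr | parts.price | parts.dept
7 | E | mkt | 7 | 9 | 6 | fin
7 | E | mkt | 7 | 2 | 3 | ops
7 | E | mkt | 7 | 40 | 3 | mkt
7 | F | hr | 7 | 9 | 6 | fin
7 | F | hr | 7 | 2 | 3 | ops
7 | F | hr | 7 | 40 | 3 | mkt
70 | B | hr | 70 | 8 | 40 | eng
After WHERE (3 rows):
sales.score | sales.tag | sales.dept | parts.score | parts.yr | parts.price | parts.dept
7 | E | mkt | 7 | 9 | 6 | fin
7 | E | mkt | 7 | 2 | 3 | ops
7 | E | mkt | 7 | 40 | 3 | mkt
After GROUP BY (3 rows):
parts.dept | max_price
fin | 6
ops | 3
mkt | 3
After ORDER BY (3 rows):
parts.dept | max_price
ops | 3
mkt | 3
fin | 6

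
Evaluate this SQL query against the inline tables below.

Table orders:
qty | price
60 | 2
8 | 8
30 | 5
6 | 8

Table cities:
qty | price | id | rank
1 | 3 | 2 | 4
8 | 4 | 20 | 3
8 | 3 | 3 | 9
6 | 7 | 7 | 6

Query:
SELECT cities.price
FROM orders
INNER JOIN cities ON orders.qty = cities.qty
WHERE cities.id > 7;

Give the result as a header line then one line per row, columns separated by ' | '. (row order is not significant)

After JOIN cities (3 rows):
orders.qty | orders.price | cities.qty | cities.price | cities.id | cities.rank
8 | 8 | 8 | 4 | 20 | 3
8 | 8 | 8 | 3 | 3 | 9
6 | 8 | 6 | 7 | 7 | 6
After WHERE (1 rows):
orders.qty | orders.price | cities.qty | cities.price | cities.id | cities.rank
8 | 8 | 8 | 4 | 20 | 3
After SELECT (1 rows):
cities.price
4

== RESULT ==
cities.price
4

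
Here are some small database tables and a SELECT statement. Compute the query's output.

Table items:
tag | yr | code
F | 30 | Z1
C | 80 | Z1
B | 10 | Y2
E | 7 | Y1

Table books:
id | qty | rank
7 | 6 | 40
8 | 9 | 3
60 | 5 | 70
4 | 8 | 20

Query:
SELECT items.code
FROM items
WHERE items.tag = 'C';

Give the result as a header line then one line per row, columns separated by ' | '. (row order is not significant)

== RESULT ==
items.code
Z1

Derivation:
After WHERE (1 rows):
items.tag | items.yr | items.code
C | 80 | Z1
After SELECT (1 rows):
items.code
Z1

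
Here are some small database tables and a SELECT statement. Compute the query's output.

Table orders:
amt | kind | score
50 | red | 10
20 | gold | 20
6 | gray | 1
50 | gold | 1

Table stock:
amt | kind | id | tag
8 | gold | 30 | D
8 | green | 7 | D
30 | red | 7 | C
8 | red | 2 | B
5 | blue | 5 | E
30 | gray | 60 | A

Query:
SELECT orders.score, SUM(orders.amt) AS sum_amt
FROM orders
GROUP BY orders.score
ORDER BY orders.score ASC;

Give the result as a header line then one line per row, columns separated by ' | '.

== RESULT ==
orders.score | sum_amt
1 | 56
10 | 50
20 | 20

Derivation:
After GROUP BY (3 rows):
orders.score | sum_amt
10 | 50
20 | 20
1 | 56
After ORDER BY (3 rows):
orders.score | sum_amt
1 | 56
10 | 50
20 | 20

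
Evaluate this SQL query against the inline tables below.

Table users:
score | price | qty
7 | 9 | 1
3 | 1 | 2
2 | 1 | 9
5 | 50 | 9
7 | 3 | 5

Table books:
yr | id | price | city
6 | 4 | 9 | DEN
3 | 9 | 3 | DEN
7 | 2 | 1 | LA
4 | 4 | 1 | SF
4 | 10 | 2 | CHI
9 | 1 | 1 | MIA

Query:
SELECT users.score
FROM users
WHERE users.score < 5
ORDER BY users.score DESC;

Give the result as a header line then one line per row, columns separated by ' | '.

== RESULT ==
users.score
3
2

Derivation:
After WHERE (2 rows):
users.score | users.price | users.qty
3 | 1 | 2
2 | 1 | 9
After SELECT (2 rows):
users.score
3
2
After ORDER BY (2 rows):
users.score
3
2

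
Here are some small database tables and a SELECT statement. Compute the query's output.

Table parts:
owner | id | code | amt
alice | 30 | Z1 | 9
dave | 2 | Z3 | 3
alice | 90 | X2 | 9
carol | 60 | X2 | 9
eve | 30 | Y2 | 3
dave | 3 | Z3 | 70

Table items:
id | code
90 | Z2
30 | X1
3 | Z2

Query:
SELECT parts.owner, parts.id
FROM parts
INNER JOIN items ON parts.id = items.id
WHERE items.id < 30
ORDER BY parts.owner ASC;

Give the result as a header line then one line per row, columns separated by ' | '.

== RESULT ==
parts.owner | parts.id
dave | 3

Derivation:
After JOIN items (4 rows):
parts.owner | parts.id | parts.code | parts.amt | items.id | items.code
alice | 30 | Z1 | 9 | 30 | X1
alice | 90 | X2 | 9 | 90 | Z2
eve | 30 | Y2 | 3 | 30 | X1
dave | 3 | Z3 | 70 | 3 | Z2
After WHERE (1 rows):
parts.owner | parts.id | parts.code | parts.amt | items.id | items.code
dave | 3 | Z3 | 70 | 3 | Z2
After SELECT (1 rows):
parts.owner | parts.id
dave | 3
After ORDER BY (1 rows):
parts.owner | parts.id
dave | 3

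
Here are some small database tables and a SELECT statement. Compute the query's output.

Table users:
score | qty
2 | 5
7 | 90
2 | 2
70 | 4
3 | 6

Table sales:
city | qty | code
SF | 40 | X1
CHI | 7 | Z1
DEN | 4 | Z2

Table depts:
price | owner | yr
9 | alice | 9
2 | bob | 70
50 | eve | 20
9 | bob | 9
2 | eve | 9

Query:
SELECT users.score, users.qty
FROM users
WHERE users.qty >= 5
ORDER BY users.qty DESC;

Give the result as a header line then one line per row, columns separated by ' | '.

After WHERE (3 rows):
users.score | users.qty
2 | 5
7 | 90
3 | 6
After SELECT (3 rows):
users.score | users.qty
2 | 5
7 | 90
3 | 6
After ORDER BY (3 rows):
users.score | users.qty
7 | 90
3 | 6
2 | 5

== RESULT ==
users.score | users.qty
7 | 90
3 | 6
2 | 5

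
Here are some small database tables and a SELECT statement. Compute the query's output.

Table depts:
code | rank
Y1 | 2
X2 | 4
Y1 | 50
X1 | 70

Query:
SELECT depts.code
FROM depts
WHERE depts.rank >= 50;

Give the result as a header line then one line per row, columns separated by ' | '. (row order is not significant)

After WHERE (2 rows):
depts.code | depts.rank
Y1 | 50
X1 | 70
After SELECT (2 rows):
depts.code
Y1
X1

== RESULT ==
depts.code
Y1
X1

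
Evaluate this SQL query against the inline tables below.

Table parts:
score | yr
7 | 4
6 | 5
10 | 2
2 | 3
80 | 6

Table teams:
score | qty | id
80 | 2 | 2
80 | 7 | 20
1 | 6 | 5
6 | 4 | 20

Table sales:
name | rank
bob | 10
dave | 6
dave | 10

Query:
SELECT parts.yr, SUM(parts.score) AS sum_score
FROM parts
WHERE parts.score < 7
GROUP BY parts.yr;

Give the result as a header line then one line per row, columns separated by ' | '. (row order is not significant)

== RESULT ==
parts.yr | sum_score
5 | 6
3 | 2

Derivation:
After WHERE (2 rows):
parts.score | parts.yr
6 | 5
2 | 3
After GROUP BY (2 rows):
parts.yr | sum_score
5 | 6
3 | 2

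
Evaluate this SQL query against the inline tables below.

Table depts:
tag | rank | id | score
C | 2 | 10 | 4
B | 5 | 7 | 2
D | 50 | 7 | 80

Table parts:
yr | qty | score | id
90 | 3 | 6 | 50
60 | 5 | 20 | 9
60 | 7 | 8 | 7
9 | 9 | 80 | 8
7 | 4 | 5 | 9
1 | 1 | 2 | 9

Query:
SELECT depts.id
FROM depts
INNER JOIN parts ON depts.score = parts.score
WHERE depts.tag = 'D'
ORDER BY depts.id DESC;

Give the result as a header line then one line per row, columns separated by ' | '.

== RESULT ==
depts.id
7

Derivation:
After JOIN parts (2 rows):
depts.tag | depts.rank | depts.id | depts.score | parts.yr | parts.qty | parts.score | parts.id
B | 5 | 7 | 2 | 1 | 1 | 2 | 9
D | 50 | 7 | 80 | 9 | 9 | 80 | 8
After WHERE (1 rows):
depts.tag | depts.rank | depts.id | depts.score | parts.yr | parts.qty | parts.score | parts.id
D | 50 | 7 | 80 | 9 | 9 | 80 | 8
After SELECT (1 rows):
depts.id
7
After ORDER BY (1 rows):
depts.id
7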